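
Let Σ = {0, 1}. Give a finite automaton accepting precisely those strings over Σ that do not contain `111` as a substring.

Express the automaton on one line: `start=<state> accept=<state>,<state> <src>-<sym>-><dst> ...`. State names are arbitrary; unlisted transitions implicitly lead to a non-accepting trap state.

start=A accept=A,B,C A-0->A A-1->B B-0->A B-1->C C-0->A C-1->D D-0->D D-1->D

Track partial matches of the forbidden pattern `111`. State D is a dead state reached once `111` has occurred; every other state accepts. A means no part of `111` is currently matched.
With 4 states:
       0  1 
>* A   A  B 
 * B   A  C 
 * C   A  D 
   D   D  D 
(> = start, * = accepting)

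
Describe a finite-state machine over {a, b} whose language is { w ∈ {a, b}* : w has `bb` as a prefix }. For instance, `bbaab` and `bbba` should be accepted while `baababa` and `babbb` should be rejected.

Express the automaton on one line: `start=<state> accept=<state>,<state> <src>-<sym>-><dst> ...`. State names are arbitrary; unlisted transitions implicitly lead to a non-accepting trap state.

start=q0 accept=q2 q0-a->q3 q0-b->q1 q1-a->q3 q1-b->q2 q2-a->q2 q2-b->q2 q3-a->q3 q3-b->q3

Check the first 2 symbols one by one: q0 through q1 record how many have matched `bb` so far; any wrong symbol goes to the dead state q3. After all 2 match we enter the accepting sink q2.
With 4 states:
        a   b  
>  q0   q3  q1 
   q1   q3  q2 
 * q2   q2  q2 
   q3   q3  q3 
(> = start, * = accepting)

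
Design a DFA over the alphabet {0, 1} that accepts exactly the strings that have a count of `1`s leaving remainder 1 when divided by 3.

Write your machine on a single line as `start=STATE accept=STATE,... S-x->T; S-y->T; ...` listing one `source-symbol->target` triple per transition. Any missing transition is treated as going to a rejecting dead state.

start=A; accept=B; A-0->A; A-1->B; B-0->B; B-1->C; C-0->C; C-1->A

The only thing that matters is how many `1`s have appeared, reduced mod 3. Use one state per residue: A for 0, …, C for 2. Reading `1` moves to the next residue; anything else stays put. B is accepting.
       0  1 
>  A   A  B 
 * B   B  C 
   C   C  A 
(> = start, * = accepting)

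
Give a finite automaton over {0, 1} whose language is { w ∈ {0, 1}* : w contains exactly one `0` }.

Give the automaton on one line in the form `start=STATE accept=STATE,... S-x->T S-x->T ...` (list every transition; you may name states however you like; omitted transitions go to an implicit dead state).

start=s0 accept=s1 s0-0->s1 s0-1->s0 s1-0->s2 s1-1->s1 s2-0->s2 s2-1->s2

Only the number of `0`s matters, and only up to 2. Make a chain s0 → s1 → s2 advanced by each `0` (with s2 absorbing); every other symbol self-loops. The accepting set is {s1}.
A 3-state machine:
        0   1  
>  s0   s1  s0 
 * s1   s2  s1 
   s2   s2  s2 
(> = start, * = accepting)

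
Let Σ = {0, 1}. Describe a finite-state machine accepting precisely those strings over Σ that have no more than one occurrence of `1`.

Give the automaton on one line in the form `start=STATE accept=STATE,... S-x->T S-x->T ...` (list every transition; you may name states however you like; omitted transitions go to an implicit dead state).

start=q0 accept=q0,q1 q0-0->q0 q0-1->q1 q1-0->q1 q1-1->q2 q2-0->q2 q2-1->q2

Only the number of `1`s matters, and only up to 2. Make a chain q0 → q1 → q2 advanced by each `1` (with q2 absorbing); every other symbol self-loops. The accepting set is {q0, q1}.
        0   1  
>* q0   q0  q1 
 * q1   q1  q2 
   q2   q2  q2 
(> = start, * = accepting)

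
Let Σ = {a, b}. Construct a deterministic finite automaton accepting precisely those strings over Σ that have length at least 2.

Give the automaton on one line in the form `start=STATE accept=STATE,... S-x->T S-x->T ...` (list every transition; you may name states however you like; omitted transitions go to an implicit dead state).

start=q0 accept=q2,q3 q0-a->q1 q0-b->q1 q1-a->q2 q1-b->q2 q2-a->q3 q2-b->q3 q3-a->q3 q3-b->q3

We only need to distinguish lengths 0, 1, …, 2, and '>2'. Chain q0 → q1 → q2 → q3 on every symbol, with q3 looping. Accepting states: {q2, q3}.
        a   b  
>  q0   q1  q1 
   q1   q2  q2 
 * q2   q3  q3 
 * q3   q3  q3 
(> = start, * = accepting)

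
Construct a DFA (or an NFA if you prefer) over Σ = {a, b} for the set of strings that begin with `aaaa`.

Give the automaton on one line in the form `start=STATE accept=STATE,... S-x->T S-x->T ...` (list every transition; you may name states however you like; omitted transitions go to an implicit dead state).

Check the first 4 symbols one by one: q0 through q3 record how many have matched `aaaa` so far; any wrong symbol goes to the dead state q5. After all 4 match we enter the accepting sink q4.
        a   b  
>  q0   q1  q5 
   q1   q2  q5 
   q2   q3  q5 
   q3   q4  q5 
 * q4   q4  q4 
   q5   q5  q5 
(> = start, * = accepting)

start=q0 accept=q4 q0-a->q1 q0-b->q5 q1-a->q2 q1-b->q5 q2-a->q3 q2-b->q5 q3-a->q4 q3-b->q5 q4-a->q4 q4-b->q4 q5-a->q5 q5-b->q5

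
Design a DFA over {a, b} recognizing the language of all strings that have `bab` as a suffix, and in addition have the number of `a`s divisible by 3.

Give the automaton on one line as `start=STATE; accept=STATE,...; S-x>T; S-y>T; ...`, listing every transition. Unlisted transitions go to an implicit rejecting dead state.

Run two small machines in parallel and take their product. One (4 states) tracks how much of the suffix `bab` has currently been matched; the other (3 states) tracks the count of `a`s modulo 3. Each combined state is a pair, one component from each; accept when both components accept. Equivalent product states are then merged.
6 states suffice.
        a   b  
>  q0   q1  q0 
   q1   q2  q1 
   q2   q0  q3 
   q3   q4  q3 
   q4   q1  q5 
 * q5   q1  q0 
(> = start, * = accepting)

start=q0; accept=q5; q0-a>q1; q0-b>q0; q1-a>q2; q1-b>q1; q2-a>q0; q2-b>q3; q3-a>q4; q3-b>q3; q4-a>q1; q4-b>q5; q5-a>q1; q5-b>q0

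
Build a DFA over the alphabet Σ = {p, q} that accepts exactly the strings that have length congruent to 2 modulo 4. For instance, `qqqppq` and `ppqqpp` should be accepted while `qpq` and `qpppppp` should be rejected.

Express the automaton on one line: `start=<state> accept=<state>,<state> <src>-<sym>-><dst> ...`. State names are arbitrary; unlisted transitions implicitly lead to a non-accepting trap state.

start=s0 accept=s2 s0-p->s1 s0-q->s1 s1-p->s2 s1-q->s2 s2-p->s3 s2-q->s3 s3-p->s0 s3-q->s0

Count input length modulo 4: every symbol advances one step around the cycle s0 → s1 → s2 → s3 → s0. Accept at s2.
        p   q  
>  s0   s1  s1 
   s1   s2  s2 
 * s2   s3  s3 
   s3   s0  s0 
(> = start, * = accepting)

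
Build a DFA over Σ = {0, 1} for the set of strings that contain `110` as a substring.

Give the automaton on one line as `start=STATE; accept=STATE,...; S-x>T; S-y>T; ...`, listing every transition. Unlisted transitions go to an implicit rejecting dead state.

States A..C record the length of the longest prefix of `110` that matches the current input suffix. Reaching D means `110` has been seen, and we stay there forever. Accept from D.
A 4-state machine:
       0  1 
>  A   A  B 
   B   A  C 
   C   D  C 
 * D   D  D 
(> = start, * = accepting)

start=A; accept=D; A-0>A; A-1>B; B-0>A; B-1>C; C-0>D; C-1>C; D-0>D; D-1>D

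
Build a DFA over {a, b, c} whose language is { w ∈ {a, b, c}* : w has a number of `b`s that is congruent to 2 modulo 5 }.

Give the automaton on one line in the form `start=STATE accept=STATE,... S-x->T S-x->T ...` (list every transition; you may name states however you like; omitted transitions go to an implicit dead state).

start=q0 accept=q2 q0-a->q0 q0-b->q1 q0-c->q0 q1-a->q1 q1-b->q2 q1-c->q1 q2-a->q2 q2-b->q3 q2-c->q2 q3-a->q3 q3-b->q4 q3-c->q3 q4-a->q4 q4-b->q0 q4-c->q4

The only thing that matters is how many `b`s have appeared, reduced mod 5. Use one state per residue: q0 for 0, …, q4 for 4. Reading `b` moves to the next residue; anything else stays put. q2 is accepting.
5 states suffice.
        a   b   c  
>  q0   q0  q1  q0 
   q1   q1  q2  q1 
 * q2   q2  q3  q2 
   q3   q3  q4  q3 
   q4   q4  q0  q4 
(> = start, * = accepting)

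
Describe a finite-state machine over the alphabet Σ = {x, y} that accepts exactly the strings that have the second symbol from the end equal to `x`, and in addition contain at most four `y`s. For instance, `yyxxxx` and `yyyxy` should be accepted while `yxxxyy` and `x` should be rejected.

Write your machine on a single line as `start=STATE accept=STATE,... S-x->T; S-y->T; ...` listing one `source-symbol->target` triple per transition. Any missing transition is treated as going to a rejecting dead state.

Handle the two conditions separately and then intersect. The first has 7 states tracking the last 2 symbols read; the second has 6 states tracking the count of `y`s, saturating at 5. A product state is a pair (one from each), accepting exactly when both do. Equivalent product states are then merged.
20 states suffice.
       x  y 
>  A   B  C 
   B   D  E 
   C   F  G 
 * D   D  E 
 * E   F  G 
   F   H  I 
   G   J  K 
 * H   H  I 
 * I   J  K 
   J   L  M 
   K   N  O 
 * L   L  M 
 * M   N  O 
   N   P  Q 
   O   R  S 
 * P   P  Q 
 * Q   R  S 
   R   T  S 
   S   S  S 
 * T   T  S 
(> = start, * = accepting)

start=A; accept=D,E,H,I,L,M,P,Q,T; A-x->B; A-y->C; B-x->D; B-y->E; C-x->F; C-y->G; D-x->D; D-y->E; E-x->F; E-y->G; F-x->H; F-y->I; G-x->J; G-y->K; H-x->H; H-y->I; I-x->J; I-y->K; J-x->L; J-y->M; K-x->N; K-y->O; L-x->L; L-y->M; M-x->N; M-y->O; N-x->P; N-y->Q; O-x->R; O-y->S; P-x->P; P-y->Q; Q-x->R; Q-y->S; R-x->T; R-y->S; S-x->S; S-y->S; T-x->T; T-y->S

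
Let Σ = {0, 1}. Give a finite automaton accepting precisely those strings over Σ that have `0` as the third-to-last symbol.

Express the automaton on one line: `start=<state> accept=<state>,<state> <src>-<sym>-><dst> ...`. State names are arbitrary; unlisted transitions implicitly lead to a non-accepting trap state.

A DFA must remember the last 3 symbols (since which symbol is third-to-last isn't known until the input ends). Use one state per possible window of the last ≤3 symbols; accept from those whose window starts with `0`.
          0    1  
>  q0     q1   q2 
   q1     q3   q4 
   q2     q5   q6 
   q3     q7   q8 
   q4     q9  q10 
   q5    q11  q12 
   q6    q13  q14 
 * q7     q7   q8 
 * q8     q9  q10 
 * q9    q11  q12 
 * q10   q13  q14 
   q11    q7   q8 
   q12    q9  q10 
   q13   q11  q12 
   q14   q13  q14 
(> = start, * = accepting)

start=q0 accept=q7,q8,q9,q10 q0-0->q1 q0-1->q2 q1-0->q3 q1-1->q4 q2-0->q5 q2-1->q6 q3-0->q7 q3-1->q8 q4-0->q9 q4-1->q10 q5-0->q11 q5-1->q12 q6-0->q13 q6-1->q14 q7-0->q7 q7-1->q8 q8-0->q9 q8-1->q10 q9-0->q11 q9-1->q12 q10-0->q13 q10-1->q14 q11-0->q7 q11-1->q8 q12-0->q9 q12-1->q10 q13-0->q11 q13-1->q12 q14-0->q13 q14-1->q14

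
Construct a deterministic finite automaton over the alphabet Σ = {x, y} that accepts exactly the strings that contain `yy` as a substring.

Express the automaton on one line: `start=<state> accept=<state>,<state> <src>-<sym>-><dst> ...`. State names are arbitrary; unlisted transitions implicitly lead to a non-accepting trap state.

States q0..q1 record the length of the longest prefix of `yy` that matches the current input suffix. Reaching q2 means `yy` has been seen, and we stay there forever. Accept from q2.
        x   y  
>  q0   q0  q1 
   q1   q0  q2 
 * q2   q2  q2 
(> = start, * = accepting)

start=q0 accept=q2 q0-x->q0 q0-y->q1 q1-x->q0 q1-y->q2 q2-x->q2 q2-y->q2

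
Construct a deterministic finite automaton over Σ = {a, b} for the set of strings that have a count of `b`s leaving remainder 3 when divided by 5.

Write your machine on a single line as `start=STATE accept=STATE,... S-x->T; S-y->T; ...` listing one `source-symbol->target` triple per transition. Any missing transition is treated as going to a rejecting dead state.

Keep the running count of `b`s modulo 5: each `b` advances along the cycle q0 → q1 → q2 → q3 → q4 → q0 while other symbols loop. Accept at q3.
5 states suffice.
        a   b  
>  q0   q0  q1 
   q1   q1  q2 
   q2   q2  q3 
 * q3   q3  q4 
   q4   q4  q0 
(> = start, * = accepting)

start=q0; accept=q3; q0-a->q0; q0-b->q1; q1-a->q1; q1-b->q2; q2-a->q2; q2-b->q3; q3-a->q3; q3-b->q4; q4-a->q4; q4-b->q0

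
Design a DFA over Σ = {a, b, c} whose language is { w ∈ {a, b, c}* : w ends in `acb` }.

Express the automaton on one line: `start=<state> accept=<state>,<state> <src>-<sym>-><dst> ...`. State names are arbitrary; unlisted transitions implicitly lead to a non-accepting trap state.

start=q0 accept=q3 q0-a->q1 q0-b->q0 q0-c->q0 q1-a->q1 q1-b->q0 q1-c->q2 q2-a->q1 q2-b->q3 q2-c->q0 q3-a->q1 q3-b->q0 q3-c->q0

Let each state record the length of the longest suffix of the input read so far that is also a prefix of `acb`. q1 means the last symbol is `a`; q2 means the last 2 symbols are `ac`; q3 means the last 3 symbols are `acb`. Accept only at q3, where the string currently ends in `acb`.
A 4-state machine:
        a   b   c  
>  q0   q1  q0  q0 
   q1   q1  q0  q2 
   q2   q1  q3  q0 
 * q3   q1  q0  q0 
(> = start, * = accepting)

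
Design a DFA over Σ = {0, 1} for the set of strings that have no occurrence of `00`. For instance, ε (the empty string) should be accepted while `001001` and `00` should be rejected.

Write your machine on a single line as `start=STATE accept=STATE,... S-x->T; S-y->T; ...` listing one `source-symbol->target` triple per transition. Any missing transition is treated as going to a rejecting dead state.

start=s0; accept=s0,s1; s0-0->s1; s0-1->s0; s1-0->s2; s1-1->s0; s2-0->s2; s2-1->s2

Track partial matches of the forbidden pattern `00`. State s2 is a dead state reached once `00` has occurred; every other state accepts. s0 means no part of `00` is currently matched.
3 states suffice.
        0   1  
>* s0   s1  s0 
 * s1   s2  s0 
   s2   s2  s2 
(> = start, * = accepting)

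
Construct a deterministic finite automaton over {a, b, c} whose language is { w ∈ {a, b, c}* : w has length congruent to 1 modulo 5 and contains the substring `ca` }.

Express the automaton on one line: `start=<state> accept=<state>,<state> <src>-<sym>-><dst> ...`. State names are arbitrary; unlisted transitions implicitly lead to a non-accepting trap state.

Handle the two conditions separately and then intersect. One (5 states) tracks the input length modulo 5; the other (3 states) tracks whether and how much of `ca` has been seen. Each combined state is a pair, one component from each; accept when both components accept.
With 15 states:
          a    b    c  
>  q0     q1   q1   q2 
   q1     q3   q3   q4 
   q2     q5   q3   q4 
   q3     q6   q6   q7 
   q4     q8   q6   q7 
   q5     q8   q8   q8 
   q6     q9   q9  q10 
   q7    q11   q9  q10 
   q8    q11  q11  q11 
   q9     q0   q0  q12 
   q10   q13   q0  q12 
   q11   q13  q13  q13 
   q12   q14   q1   q2 
   q13   q14  q14  q14 
 * q14    q5   q5   q5 
(> = start, * = accepting)

start=q0 accept=q14 q0-a->q1 q0-b->q1 q0-c->q2 q1-a->q3 q1-b->q3 q1-c->q4 q2-a->q5 q2-b->q3 q2-c->q4 q3-a->q6 q3-b->q6 q3-c->q7 q4-a->q8 q4-b->q6 q4-c->q7 q5-a->q8 q5-b->q8 q5-c->q8 q6-a->q9 q6-b->q9 q6-c->q10 q7-a->q11 q7-b->q9 q7-c->q10 q8-a->q11 q8-b->q11 q8-c->q11 q9-a->q0 q9-b->q0 q9-c->q12 q10-a->q13 q10-b->q0 q10-c->q12 q11-a->q13 q11-b->q13 q11-c->q13 q12-a->q14 q12-b->q1 q12-c->q2 q13-a->q14 q13-b->q14 q13-c->q14 q14-a->q5 q14-b->q5 q14-c->q5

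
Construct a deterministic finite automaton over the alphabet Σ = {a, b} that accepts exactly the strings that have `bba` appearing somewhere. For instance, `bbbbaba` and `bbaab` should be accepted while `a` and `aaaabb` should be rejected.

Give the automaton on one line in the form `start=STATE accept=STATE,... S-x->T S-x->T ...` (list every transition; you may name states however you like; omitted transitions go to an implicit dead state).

Track how much of `bba` has been matched so far: state S0 is no progress, S3 is the absorbing accept state reached once `bba` has occurred. Intermediate states record partial matches; on a mismatch, fall back to the longest reusable overlap.
A 4-state machine:
        a   b  
>  S0   S0  S1 
   S1   S0  S2 
   S2   S3  S2 
 * S3   S3  S3 
(> = start, * = accepting)

start=S0 accept=S3 S0-a->S0 S0-b->S1 S1-a->S0 S1-b->S2 S2-a->S3 S2-b->S2 S3-a->S3 S3-b->S3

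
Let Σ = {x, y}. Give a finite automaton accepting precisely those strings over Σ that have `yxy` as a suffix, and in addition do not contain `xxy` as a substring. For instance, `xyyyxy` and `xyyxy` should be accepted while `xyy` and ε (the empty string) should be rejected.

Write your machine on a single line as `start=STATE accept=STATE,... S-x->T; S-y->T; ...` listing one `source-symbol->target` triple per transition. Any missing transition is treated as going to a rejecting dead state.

Handle the two conditions separately and then intersect. The first has 4 states tracking how much of the suffix `yxy` has currently been matched; the second has 4 states tracking partial matches of the forbidden pattern `xxy`. A product state is a pair (one from each), accepting exactly when both do.
With 10 states:
        x   y  
>  q0   q1  q2 
   q1   q3  q2 
   q2   q4  q2 
   q3   q3  q5 
   q4   q3  q6 
   q5   q7  q5 
 * q6   q4  q2 
   q7   q8  q9 
   q8   q8  q5 
   q9   q7  q5 
(> = start, * = accepting)

start=q0; accept=q6; q0-x->q1; q0-y->q2; q1-x->q3; q1-y->q2; q2-x->q4; q2-y->q2; q3-x->q3; q3-y->q5; q4-x->q3; q4-y->q6; q5-x->q7; q5-y->q5; q6-x->q4; q6-y->q2; q7-x->q8; q7-y->q9; q8-x->q8; q8-y->q5; q9-x->q7; q9-y->q5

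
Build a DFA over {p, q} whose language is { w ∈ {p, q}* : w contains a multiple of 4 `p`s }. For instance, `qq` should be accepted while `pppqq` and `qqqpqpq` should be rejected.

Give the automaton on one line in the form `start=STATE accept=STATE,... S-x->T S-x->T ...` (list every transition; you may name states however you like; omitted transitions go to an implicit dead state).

start=A accept=A A-p->B A-q->A B-p->C B-q->B C-p->D C-q->C D-p->A D-q->D

Keep the running count of `p`s modulo 4: each `p` advances along the cycle A → B → C → D → A while other symbols loop. Accept at A.
A 4-state machine:
       p  q 
>* A   B  A 
   B   C  B 
   C   D  C 
   D   A  D 
(> = start, * = accepting)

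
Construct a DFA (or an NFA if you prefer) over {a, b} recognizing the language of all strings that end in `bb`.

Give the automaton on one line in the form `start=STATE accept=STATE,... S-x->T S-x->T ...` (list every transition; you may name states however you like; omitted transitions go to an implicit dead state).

Let each state record the length of the longest suffix of the input read so far that is also a prefix of `bb`. S1 means the last symbol is `b`; S2 means the last 2 symbols are `bb`. Accept only at S2, where the string currently ends in `bb`.
A 3-state machine:
        a   b  
>  S0   S0  S1 
   S1   S0  S2 
 * S2   S0  S2 
(> = start, * = accepting)

start=S0 accept=S2 S0-a->S0 S0-b->S1 S1-a->S0 S1-b->S2 S2-a->S0 S2-b->S2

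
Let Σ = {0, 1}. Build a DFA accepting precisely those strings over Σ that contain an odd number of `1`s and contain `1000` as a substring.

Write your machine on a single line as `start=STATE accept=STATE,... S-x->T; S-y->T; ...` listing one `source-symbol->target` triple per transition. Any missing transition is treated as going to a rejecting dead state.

Run two small machines in parallel and take their product. The first has 2 states tracking the count of `1`s modulo 2; the second has 5 states tracking whether and how much of `1000` has been seen. A product state is a pair (one from each), accepting exactly when both do.
With 9 states:
        0   1  
>  S0   S0  S1 
   S1   S2  S3 
   S2   S4  S3 
   S3   S5  S1 
   S4   S6  S3 
   S5   S7  S1 
 * S6   S6  S8 
   S7   S8  S1 
   S8   S8  S6 
(> = start, * = accepting)

start=S0; accept=S6; S0-0->S0; S0-1->S1; S1-0->S2; S1-1->S3; S2-0->S4; S2-1->S3; S3-0->S5; S3-1->S1; S4-0->S6; S4-1->S3; S5-0->S7; S5-1->S1; S6-0->S6; S6-1->S8; S7-0->S8; S7-1->S1; S8-0->S8; S8-1->S6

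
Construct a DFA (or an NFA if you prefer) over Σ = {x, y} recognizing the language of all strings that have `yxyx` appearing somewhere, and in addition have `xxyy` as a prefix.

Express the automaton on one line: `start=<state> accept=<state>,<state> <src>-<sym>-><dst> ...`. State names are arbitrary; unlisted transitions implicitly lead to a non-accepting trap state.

start=q0 accept=q9 q0-x->q1 q0-y->q2 q1-x->q3 q1-y->q2 q2-x->q2 q2-y->q2 q3-x->q2 q3-y->q4 q4-x->q2 q4-y->q5 q5-x->q6 q5-y->q5 q6-x->q7 q6-y->q8 q7-x->q7 q7-y->q5 q8-x->q9 q8-y->q5 q9-x->q9 q9-y->q9

Run two small machines in parallel and take their product. The first has 5 states tracking whether and how much of `yxyx` has been seen; the second has 6 states tracking whether the input so far still matches the prefix `xxyy`. A product state is a pair (one from each), accepting exactly when both do. Equivalent product states are then merged.
        x   y  
>  q0   q1  q2 
   q1   q3  q2 
   q2   q2  q2 
   q3   q2  q4 
   q4   q2  q5 
   q5   q6  q5 
   q6   q7  q8 
   q7   q7  q5 
   q8   q9  q5 
 * q9   q9  q9 
(> = start, * = accepting)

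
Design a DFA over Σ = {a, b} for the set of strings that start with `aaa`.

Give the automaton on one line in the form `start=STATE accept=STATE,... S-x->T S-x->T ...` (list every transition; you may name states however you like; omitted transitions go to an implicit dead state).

start=q0 accept=q3 q0-a->q1 q0-b->q4 q1-a->q2 q1-b->q4 q2-a->q3 q2-b->q4 q3-a->q3 q3-b->q3 q4-a->q4 q4-b->q4

Walk along `aaa` while the input agrees: from q0 take `a` to q1, and so on. Any deviation drops to the rejecting sink q4. Once q3 is reached the prefix is confirmed and every continuation is accepted.
A 5-state machine:
        a   b  
>  q0   q1  q4 
   q1   q2  q4 
   q2   q3  q4 
 * q3   q3  q3 
   q4   q4  q4 
(> = start, * = accepting)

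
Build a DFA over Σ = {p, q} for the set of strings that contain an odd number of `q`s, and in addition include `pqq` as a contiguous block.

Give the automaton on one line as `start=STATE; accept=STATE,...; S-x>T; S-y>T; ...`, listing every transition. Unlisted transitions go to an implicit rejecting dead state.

Run two small machines in parallel and take their product. One (2 states) tracks the count of `q`s modulo 2; the other (4 states) tracks whether and how much of `pqq` has been seen. Each combined state is a pair, one component from each; accept when both components accept.
        p   q  
>  s0   s1  s2 
   s1   s1  s3 
   s2   s4  s0 
   s3   s4  s5 
   s4   s4  s6 
   s5   s5  s7 
   s6   s1  s7 
 * s7   s7  s5 
(> = start, * = accepting)

start=s0; accept=s7; s0-p>s1; s0-q>s2; s1-p>s1; s1-q>s3; s2-p>s4; s2-q>s0; s3-p>s4; s3-q>s5; s4-p>s4; s4-q>s6; s5-p>s5; s5-q>s7; s6-p>s1; s6-q>s7; s7-p>s7; s7-q>s5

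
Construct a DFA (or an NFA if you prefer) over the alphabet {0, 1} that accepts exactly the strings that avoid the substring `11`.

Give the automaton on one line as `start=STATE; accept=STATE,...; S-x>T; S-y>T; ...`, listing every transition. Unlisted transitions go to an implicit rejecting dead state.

start=S0; accept=S0,S1; S0-0>S0; S0-1>S1; S1-0>S0; S1-1>S2; S2-0>S2; S2-1>S2

This is the complement of 'contains `11`'. Use the same substring-matching states — S0 through S2 holding how much of `11` has just been matched — but flip the accepting set: everything except the trap S2 accepts.
        0   1  
>* S0   S0  S1 
 * S1   S0  S2 
   S2   S2  S2 
(> = start, * = accepting)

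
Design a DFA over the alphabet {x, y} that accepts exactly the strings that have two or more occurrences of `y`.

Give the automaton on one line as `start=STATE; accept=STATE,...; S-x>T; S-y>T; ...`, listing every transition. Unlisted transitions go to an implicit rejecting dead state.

start=q0; accept=q2,q3; q0-x>q0; q0-y>q1; q1-x>q1; q1-y>q2; q2-x>q2; q2-y>q3; q3-x>q3; q3-y>q3

Count `y`s, saturating at 3: states q0 through q2 mean 0 through 2 `y`s seen; q3 means more than 2. Each `y` increments (capped at q3); other symbols loop. Accept from {q2, q3}.
A 4-state machine:
        x   y  
>  q0   q0  q1 
   q1   q1  q2 
 * q2   q2  q3 
 * q3   q3  q3 
(> = start, * = accepting)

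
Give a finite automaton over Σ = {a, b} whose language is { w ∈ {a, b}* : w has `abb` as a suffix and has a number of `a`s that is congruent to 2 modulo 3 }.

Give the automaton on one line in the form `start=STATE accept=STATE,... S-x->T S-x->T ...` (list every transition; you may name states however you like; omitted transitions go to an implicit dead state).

start=q0 accept=q4 q0-a->q1 q0-b->q0 q1-a->q2 q1-b->q1 q2-a->q0 q2-b->q3 q3-a->q0 q3-b->q4 q4-a->q0 q4-b->q5 q5-a->q0 q5-b->q5

Run two small machines in parallel and take their product. One (4 states) tracks how much of the suffix `abb` has currently been matched; the other (3 states) tracks the count of `a`s modulo 3. Each combined state is a pair, one component from each; accept when both components accept. Equivalent product states are then merged.
6 states suffice.
        a   b  
>  q0   q1  q0 
   q1   q2  q1 
   q2   q0  q3 
   q3   q0  q4 
 * q4   q0  q5 
   q5   q0  q5 
(> = start, * = accepting)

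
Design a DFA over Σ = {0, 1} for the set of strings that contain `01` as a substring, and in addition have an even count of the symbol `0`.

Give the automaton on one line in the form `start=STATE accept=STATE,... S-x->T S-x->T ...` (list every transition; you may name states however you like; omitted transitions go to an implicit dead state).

Handle the two conditions separately and then intersect. One (3 states) tracks whether and how much of `01` has been seen; the other (2 states) tracks the count of `0`s modulo 2. Each combined state is a pair, one component from each; accept when both components accept.
5 states suffice.
        0   1  
>  S0   S1  S0 
   S1   S2  S3 
   S2   S1  S4 
   S3   S4  S3 
 * S4   S3  S4 
(> = start, * = accepting)

start=S0 accept=S4 S0-0->S1 S0-1->S0 S1-0->S2 S1-1->S3 S2-0->S1 S2-1->S4 S3-0->S4 S3-1->S3 S4-0->S3 S4-1->S4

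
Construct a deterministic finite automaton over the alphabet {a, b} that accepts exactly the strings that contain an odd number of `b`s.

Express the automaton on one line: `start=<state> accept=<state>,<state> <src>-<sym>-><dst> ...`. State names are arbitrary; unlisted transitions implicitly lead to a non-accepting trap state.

start=q0 accept=q1 q0-a->q0 q0-b->q1 q1-a->q1 q1-b->q0

The only thing that matters is how many `b`s have appeared, reduced mod 2. Use one state per residue: q0 for 0, …, q1 for 1. Reading `b` moves to the next residue; anything else stays put. q1 is accepting.
2 states suffice.
        a   b  
>  q0   q0  q1 
 * q1   q1  q0 
(> = start, * = accepting)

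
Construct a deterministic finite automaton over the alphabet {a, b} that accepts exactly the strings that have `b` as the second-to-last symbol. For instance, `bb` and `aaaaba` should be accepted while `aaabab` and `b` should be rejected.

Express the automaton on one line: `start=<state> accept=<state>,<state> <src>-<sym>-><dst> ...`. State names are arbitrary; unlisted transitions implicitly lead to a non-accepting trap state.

start=q0 accept=q5,q6 q0-a->q1 q0-b->q2 q1-a->q3 q1-b->q4 q2-a->q5 q2-b->q6 q3-a->q3 q3-b->q4 q4-a->q5 q4-b->q6 q5-a->q3 q5-b->q4 q6-a->q5 q6-b->q6

A DFA must remember the last 2 symbols (since which symbol is second-to-last isn't known until the input ends). Use one state per possible window of the last ≤2 symbols; accept from those whose window starts with `b`.
With 7 states:
        a   b  
>  q0   q1  q2 
   q1   q3  q4 
   q2   q5  q6 
   q3   q3  q4 
   q4   q5  q6 
 * q5   q3  q4 
 * q6   q5  q6 
(> = start, * = accepting)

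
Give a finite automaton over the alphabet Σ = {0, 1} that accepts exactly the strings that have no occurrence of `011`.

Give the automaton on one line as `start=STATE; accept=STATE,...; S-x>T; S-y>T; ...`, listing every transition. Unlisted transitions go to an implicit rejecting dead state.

This is the complement of 'contains `011`'. Use the same substring-matching states — q0 through q3 holding how much of `011` has just been matched — but flip the accepting set: everything except the trap q3 accepts.
With 4 states:
        0   1  
>* q0   q1  q0 
 * q1   q1  q2 
 * q2   q1  q3 
   q3   q3  q3 
(> = start, * = accepting)

start=q0; accept=q0,q1,q2; q0-0>q1; q0-1>q0; q1-0>q1; q1-1>q2; q2-0>q1; q2-1>q3; q3-0>q3; q3-1>q3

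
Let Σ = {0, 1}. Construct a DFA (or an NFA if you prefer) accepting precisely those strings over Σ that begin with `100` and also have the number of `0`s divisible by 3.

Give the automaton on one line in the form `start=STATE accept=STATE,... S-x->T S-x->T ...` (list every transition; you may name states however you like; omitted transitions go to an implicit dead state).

Run two small machines in parallel and take their product. The first has 5 states tracking whether the input so far still matches the prefix `100`; the second has 3 states tracking the count of `0`s modulo 3. A product state is a pair (one from each), accepting exactly when both do. After merging equivalent states the machine shrinks.
        0   1  
>  s0   s1  s2 
   s1   s1  s1 
   s2   s3  s1 
   s3   s4  s1 
   s4   s5  s4 
 * s5   s6  s5 
   s6   s4  s6 
(> = start, * = accepting)

start=s0 accept=s5 s0-0->s1 s0-1->s2 s1-0->s1 s1-1->s1 s2-0->s3 s2-1->s1 s3-0->s4 s3-1->s1 s4-0->s5 s4-1->s4 s5-0->s6 s5-1->s5 s6-0->s4 s6-1->s6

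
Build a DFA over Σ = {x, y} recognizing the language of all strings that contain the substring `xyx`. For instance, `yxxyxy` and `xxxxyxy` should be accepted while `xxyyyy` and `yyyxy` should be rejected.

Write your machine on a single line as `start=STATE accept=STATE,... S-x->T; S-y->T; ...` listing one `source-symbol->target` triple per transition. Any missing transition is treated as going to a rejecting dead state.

start=A; accept=D; A-x->B; A-y->A; B-x->B; B-y->C; C-x->D; C-y->A; D-x->D; D-y->D

States A..C record the length of the longest prefix of `xyx` that matches the current input suffix. Reaching D means `xyx` has been seen, and we stay there forever. Accept from D.
A 4-state machine:
       x  y 
>  A   B  A 
   B   B  C 
   C   D  A 
 * D   D  D 
(> = start, * = accepting)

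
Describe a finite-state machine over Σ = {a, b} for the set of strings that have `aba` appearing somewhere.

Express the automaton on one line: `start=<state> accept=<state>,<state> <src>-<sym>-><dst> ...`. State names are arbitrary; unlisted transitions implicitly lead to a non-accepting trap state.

States q0..q2 record the length of the longest prefix of `aba` that matches the current input suffix. Reaching q3 means `aba` has been seen, and we stay there forever. Accept from q3.
4 states suffice.
        a   b  
>  q0   q1  q0 
   q1   q1  q2 
   q2   q3  q0 
 * q3   q3  q3 
(> = start, * = accepting)

start=q0 accept=q3 q0-a->q1 q0-b->q0 q1-a->q1 q1-b->q2 q2-a->q3 q2-b->q0 q3-a->q3 q3-b->q3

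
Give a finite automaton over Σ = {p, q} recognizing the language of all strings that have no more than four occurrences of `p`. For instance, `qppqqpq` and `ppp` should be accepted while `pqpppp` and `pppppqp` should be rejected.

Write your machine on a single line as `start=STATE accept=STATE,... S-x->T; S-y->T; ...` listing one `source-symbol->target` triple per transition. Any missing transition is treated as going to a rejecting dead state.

Only the number of `p`s matters, and only up to 5. Make a chain s0 → s1 → s2 → s3 → s4 → s5 advanced by each `p` (with s5 absorbing); every other symbol self-loops. The accepting set is {s0, s1, s2, s3, s4}.
With 6 states:
        p   q  
>* s0   s1  s0 
 * s1   s2  s1 
 * s2   s3  s2 
 * s3   s4  s3 
 * s4   s5  s4 
   s5   s5  s5 
(> = start, * = accepting)

start=s0; accept=s0,s1,s2,s3,s4; s0-p->s1; s0-q->s0; s1-p->s2; s1-q->s1; s2-p->s3; s2-q->s2; s3-p->s4; s3-q->s3; s4-p->s5; s4-q->s4; s5-p->s5; s5-q->s5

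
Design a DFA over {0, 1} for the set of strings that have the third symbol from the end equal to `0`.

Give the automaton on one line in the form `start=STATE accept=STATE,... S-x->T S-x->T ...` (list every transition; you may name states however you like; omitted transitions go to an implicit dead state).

Because acceptance depends on a position counted from the end, the machine has to buffer the most recent 3 symbols. Make each state the string of the last up-to-3 symbols read; on input `x` shift the window left and append `x`. Accept when the buffered window has length 3 and begins with `0`.
A 15-state machine:
          0    1  
>  s0     s1   s2 
   s1     s3   s4 
   s2     s5   s6 
   s3     s7   s8 
   s4     s9  s10 
   s5    s11  s12 
   s6    s13  s14 
 * s7     s7   s8 
 * s8     s9  s10 
 * s9    s11  s12 
 * s10   s13  s14 
   s11    s7   s8 
   s12    s9  s10 
   s13   s11  s12 
   s14   s13  s14 
(> = start, * = accepting)

start=s0 accept=s7,s8,s9,s10 s0-0->s1 s0-1->s2 s1-0->s3 s1-1->s4 s2-0->s5 s2-1->s6 s3-0->s7 s3-1->s8 s4-0->s9 s4-1->s10 s5-0->s11 s5-1->s12 s6-0->s13 s6-1->s14 s7-0->s7 s7-1->s8 s8-0->s9 s8-1->s10 s9-0->s11 s9-1->s12 s10-0->s13 s10-1->s14 s11-0->s7 s11-1->s8 s12-0->s9 s12-1->s10 s13-0->s11 s13-1->s12 s14-0->s13 s14-1->s14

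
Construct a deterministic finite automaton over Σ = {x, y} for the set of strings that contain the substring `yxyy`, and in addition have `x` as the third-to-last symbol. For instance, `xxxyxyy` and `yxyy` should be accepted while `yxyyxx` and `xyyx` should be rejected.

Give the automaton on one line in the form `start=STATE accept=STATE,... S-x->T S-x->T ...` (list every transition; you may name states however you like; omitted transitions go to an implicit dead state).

Run two small machines in parallel and take their product. One (5 states) tracks whether and how much of `yxyy` has been seen; the other (15 states) tracks the last 3 symbols read. Each combined state is a pair, one component from each; accept when both components accept. Minimizing collapses redundant product states.
          x    y  
>  q0     q0   q1 
   q1     q2   q1 
   q2     q0   q3 
   q3     q2   q4 
 * q4     q5   q6 
   q5     q7   q8 
   q6     q5   q6 
   q7     q9  q10 
   q8    q11   q4 
 * q9     q9  q10 
 * q10   q11   q4 
 * q11    q7   q8 
(> = start, * = accepting)

start=q0 accept=q4,q9,q10,q11 q0-x->q0 q0-y->q1 q1-x->q2 q1-y->q1 q2-x->q0 q2-y->q3 q3-x->q2 q3-y->q4 q4-x->q5 q4-y->q6 q5-x->q7 q5-y->q8 q6-x->q5 q6-y->q6 q7-x->q9 q7-y->q10 q8-x->q11 q8-y->q4 q9-x->q9 q9-y->q10 q10-x->q11 q10-y->q4 q11-x->q7 q11-y->q8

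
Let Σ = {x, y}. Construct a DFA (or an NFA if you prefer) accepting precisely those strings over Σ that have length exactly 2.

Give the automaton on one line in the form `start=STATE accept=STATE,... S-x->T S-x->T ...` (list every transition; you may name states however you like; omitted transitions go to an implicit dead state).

We only need to distinguish lengths 0, 1, …, 2, and '>2'. Chain A → B → C → D on every symbol, with D looping. Accepting states: {C}.
4 states suffice.
       x  y 
>  A   B  B 
   B   C  C 
 * C   D  D 
   D   D  D 
(> = start, * = accepting)

start=A accept=C A-x->B A-y->B B-x->C B-y->C C-x->D C-y->D D-x->D D-y->D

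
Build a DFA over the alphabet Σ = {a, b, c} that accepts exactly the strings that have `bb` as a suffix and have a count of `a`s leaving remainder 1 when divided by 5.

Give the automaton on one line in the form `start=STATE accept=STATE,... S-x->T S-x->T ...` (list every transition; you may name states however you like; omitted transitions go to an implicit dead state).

Run two small machines in parallel and take their product. The first has 3 states tracking how much of the suffix `bb` has currently been matched; the second has 5 states tracking the count of `a`s modulo 5. A product state is a pair (one from each), accepting exactly when both do.
          a    b    c  
>  q0     q1   q2   q0 
   q1     q3   q4   q1 
   q2     q1   q5   q0 
   q3     q6   q7   q3 
   q4     q3   q8   q1 
   q5     q1   q5   q0 
   q6     q9  q10   q6 
   q7     q6  q11   q3 
 * q8     q3   q8   q1 
   q9     q0  q12   q9 
   q10    q9  q13   q6 
   q11    q6  q11   q3 
   q12    q0  q14   q9 
   q13    q9  q13   q6 
   q14    q0  q14   q9 
(> = start, * = accepting)

start=q0 accept=q8 q0-a->q1 q0-b->q2 q0-c->q0 q1-a->q3 q1-b->q4 q1-c->q1 q2-a->q1 q2-b->q5 q2-c->q0 q3-a->q6 q3-b->q7 q3-c->q3 q4-a->q3 q4-b->q8 q4-c->q1 q5-a->q1 q5-b->q5 q5-c->q0 q6-a->q9 q6-b->q10 q6-c->q6 q7-a->q6 q7-b->q11 q7-c->q3 q8-a->q3 q8-b->q8 q8-c->q1 q9-a->q0 q9-b->q12 q9-c->q9 q10-a->q9 q10-b->q13 q10-c->q6 q11-a->q6 q11-b->q11 q11-c->q3 q12-a->q0 q12-b->q14 q12-c->q9 q13-a->q9 q13-b->q13 q13-c->q6 q14-a->q0 q14-b->q14 q14-c->q9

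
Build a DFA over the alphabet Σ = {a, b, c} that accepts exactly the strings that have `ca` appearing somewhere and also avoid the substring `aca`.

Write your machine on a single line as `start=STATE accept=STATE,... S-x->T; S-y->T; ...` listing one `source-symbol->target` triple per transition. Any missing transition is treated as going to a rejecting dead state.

Run two small machines in parallel and take their product. One (3 states) tracks whether and how much of `ca` has been seen; the other (4 states) tracks partial matches of the forbidden pattern `aca`. Each combined state is a pair, one component from each; accept when both components accept.
With 8 states:
        a   b   c  
>  s0   s1  s0  s2 
   s1   s1  s0  s3 
   s2   s4  s0  s2 
   s3   s5  s0  s2 
 * s4   s4  s6  s7 
   s5   s5  s5  s5 
 * s6   s4  s6  s6 
 * s7   s5  s6  s6 
(> = start, * = accepting)

start=s0; accept=s4,s6,s7; s0-a->s1; s0-b->s0; s0-c->s2; s1-a->s1; s1-b->s0; s1-c->s3; s2-a->s4; s2-b->s0; s2-c->s2; s3-a->s5; s3-b->s0; s3-c->s2; s4-a->s4; s4-b->s6; s4-c->s7; s5-a->s5; s5-b->s5; s5-c->s5; s6-a->s4; s6-b->s6; s6-c->s6; s7-a->s5; s7-b->s6; s7-c->s6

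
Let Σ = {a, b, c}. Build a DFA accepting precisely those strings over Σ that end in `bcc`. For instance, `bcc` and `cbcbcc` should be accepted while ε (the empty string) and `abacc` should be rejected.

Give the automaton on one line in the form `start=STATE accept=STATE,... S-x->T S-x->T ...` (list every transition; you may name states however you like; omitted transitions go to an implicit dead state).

start=q0 accept=q3 q0-a->q0 q0-b->q1 q0-c->q0 q1-a->q0 q1-b->q1 q1-c->q2 q2-a->q0 q2-b->q1 q2-c->q3 q3-a->q0 q3-b->q1 q3-c->q0

Let each state record the length of the longest suffix of the input read so far that is also a prefix of `bcc`. q1 means the last symbol is `b`; q2 means the last 2 symbols are `bc`; q3 means the last 3 symbols are `bcc`. Accept only at q3, where the string currently ends in `bcc`.
        a   b   c  
>  q0   q0  q1  q0 
   q1   q0  q1  q2 
   q2   q0  q1  q3 
 * q3   q0  q1  q0 
(> = start, * = accepting)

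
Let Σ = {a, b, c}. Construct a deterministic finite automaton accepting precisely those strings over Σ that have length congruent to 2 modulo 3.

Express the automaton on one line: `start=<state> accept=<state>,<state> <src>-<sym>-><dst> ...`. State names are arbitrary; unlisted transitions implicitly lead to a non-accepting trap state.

start=q0 accept=q2 q0-a->q1 q0-b->q1 q0-c->q1 q1-a->q2 q1-b->q2 q1-c->q2 q2-a->q0 q2-b->q0 q2-c->q0

Only the length mod 3 matters, so use a 3-cycle: from any state, every input symbol moves to the next state, wrapping q2 back to q0. Mark q2 accepting.
3 states suffice.
        a   b   c  
>  q0   q1  q1  q1 
   q1   q2  q2  q2 
 * q2   q0  q0  q0 
(> = start, * = accepting)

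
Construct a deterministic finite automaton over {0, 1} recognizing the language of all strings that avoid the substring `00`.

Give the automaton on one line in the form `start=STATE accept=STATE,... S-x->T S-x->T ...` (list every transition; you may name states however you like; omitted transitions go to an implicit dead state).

start=q0 accept=q0,q1 q0-0->q1 q0-1->q0 q1-0->q2 q1-1->q0 q2-0->q2 q2-1->q2

This is the complement of 'contains `00`'. Use the same substring-matching states — q0 through q2 holding how much of `00` has just been matched — but flip the accepting set: everything except the trap q2 accepts.
A 3-state machine:
        0   1  
>* q0   q1  q0 
 * q1   q2  q0 
   q2   q2  q2 
(> = start, * = accepting)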